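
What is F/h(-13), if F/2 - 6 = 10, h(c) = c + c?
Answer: -16/13 ≈ -1.2308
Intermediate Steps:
h(c) = 2*c
F = 32 (F = 12 + 2*10 = 12 + 20 = 32)
F/h(-13) = 32/(2*(-13)) = 32/(-26) = -1/26*32 = -16/13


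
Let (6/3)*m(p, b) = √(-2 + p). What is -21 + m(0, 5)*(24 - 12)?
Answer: -21 + 6*I*√2 ≈ -21.0 + 8.4853*I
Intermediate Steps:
m(p, b) = √(-2 + p)/2
-21 + m(0, 5)*(24 - 12) = -21 + (√(-2 + 0)/2)*(24 - 12) = -21 + (√(-2)/2)*12 = -21 + ((I*√2)/2)*12 = -21 + (I*√2/2)*12 = -21 + 6*I*√2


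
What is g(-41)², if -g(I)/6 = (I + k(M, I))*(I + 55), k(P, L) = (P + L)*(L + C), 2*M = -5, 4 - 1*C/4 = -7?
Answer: 207532836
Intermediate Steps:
C = 44 (C = 16 - 4*(-7) = 16 + 28 = 44)
M = -5/2 (M = (½)*(-5) = -5/2 ≈ -2.5000)
k(P, L) = (44 + L)*(L + P) (k(P, L) = (P + L)*(L + 44) = (L + P)*(44 + L) = (44 + L)*(L + P))
g(I) = -6*(55 + I)*(-110 + I² + 85*I/2) (g(I) = -6*(I + (I² + 44*I + 44*(-5/2) + I*(-5/2)))*(I + 55) = -6*(I + (I² + 44*I - 110 - 5*I/2))*(55 + I) = -6*(I + (-110 + I² + 83*I/2))*(55 + I) = -6*(-110 + I² + 85*I/2)*(55 + I) = -6*(55 + I)*(-110 + I² + 85*I/2))
g(-41)² = (36300 - 13365*(-41) - 585*(-41)² - 6*(-41)³)² = (36300 + 547965 - 585*1681 - 6*(-68921))² = (36300 + 547965 - 983385 + 413526)² = 14406² = 207532836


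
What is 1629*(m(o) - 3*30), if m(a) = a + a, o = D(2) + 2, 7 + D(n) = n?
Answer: -156384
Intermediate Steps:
D(n) = -7 + n
o = -3 (o = (-7 + 2) + 2 = -5 + 2 = -3)
m(a) = 2*a
1629*(m(o) - 3*30) = 1629*(2*(-3) - 3*30) = 1629*(-6 - 90) = 1629*(-96) = -156384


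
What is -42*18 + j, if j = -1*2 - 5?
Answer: -763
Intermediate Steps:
j = -7 (j = -2 - 5 = -7)
-42*18 + j = -42*18 - 7 = -756 - 7 = -763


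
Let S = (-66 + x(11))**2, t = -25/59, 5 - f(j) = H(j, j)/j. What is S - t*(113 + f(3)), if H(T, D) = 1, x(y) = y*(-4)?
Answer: 2150525/177 ≈ 12150.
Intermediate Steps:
x(y) = -4*y
f(j) = 5 - 1/j
t = -25/59 (t = -25*1/59 = -25/59 ≈ -0.42373)
S = 12100 (S = (-66 - 4*11)**2 = (-66 - 44)**2 = (-110)**2 = 12100)
S - t*(113 + f(3)) = 12100 - (-25)*(113 + (5 - 1/3))/59 = 12100 - (-25)*(113 + 14/3)/59 = 12100 - (-25)*353/(59*3) = 12100 - 1*(-8825/177) = 12100 + 8825/177 = 2150525/177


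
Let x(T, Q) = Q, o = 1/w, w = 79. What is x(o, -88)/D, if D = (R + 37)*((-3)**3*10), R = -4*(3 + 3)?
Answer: 44/1755 ≈ 0.025071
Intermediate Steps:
o = 1/79 ≈ 0.012658
R = -24 (R = -4*6 = -24)
D = -3510 (D = (-24 + 37)*((-3)**3*10) = 13*(-27*10) = 13*(-270) = -3510)
x(o, -88)/D = -88/(-3510) = -88*(-1/3510) = 44/1755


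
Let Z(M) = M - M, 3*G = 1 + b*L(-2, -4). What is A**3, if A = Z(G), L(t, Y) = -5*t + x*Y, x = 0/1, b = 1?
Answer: 0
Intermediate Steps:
x = 0 (x = 0*1 = 0)
L(t, Y) = -5*t (L(t, Y) = -5*t + 0*Y = -5*t + 0 = -5*t)
G = 11/3 (G = (1 + 1*(-5*(-2)))/3 = (1 + 1*10)/3 = (1 + 10)/3 = (1/3)*11 = 11/3 ≈ 3.6667)
Z(M) = 0
A = 0
A**3 = 0**3 = 0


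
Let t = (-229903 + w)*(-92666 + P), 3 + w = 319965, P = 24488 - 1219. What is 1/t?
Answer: -1/6249824423 ≈ -1.6000e-10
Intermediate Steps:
P = 23269
w = 319962 (w = -3 + 319965 = 319962)
t = -6249824423 (t = (-229903 + 319962)*(-92666 + 23269) = 90059*(-69397) = -6249824423)
1/t = 1/(-6249824423) = -1/6249824423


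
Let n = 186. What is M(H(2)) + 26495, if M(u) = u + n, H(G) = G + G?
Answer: 26685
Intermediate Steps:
H(G) = 2*G
M(u) = 186 + u (M(u) = u + 186 = 186 + u)
M(H(2)) + 26495 = (186 + 2*2) + 26495 = (186 + 4) + 26495 = 190 + 26495 = 26685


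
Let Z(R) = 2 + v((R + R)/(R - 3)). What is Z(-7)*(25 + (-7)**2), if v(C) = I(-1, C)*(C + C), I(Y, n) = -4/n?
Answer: -444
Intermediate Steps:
v(C) = -8 (v(C) = (-4/C)*(C + C) = (-4/C)*(2*C) = -8)
Z(R) = -6 (Z(R) = 2 - 8 = -6)
Z(-7)*(25 + (-7)**2) = -6*(25 + (-7)**2) = -6*(25 + 49) = -6*74 = -444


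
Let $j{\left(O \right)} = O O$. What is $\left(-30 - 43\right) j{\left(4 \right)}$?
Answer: $-1168$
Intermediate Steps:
$j{\left(O \right)} = O^{2}$
$\left(-30 - 43\right) j{\left(4 \right)} = \left(-30 - 43\right) 4^{2} = \left(-73\right) 16 = -1168$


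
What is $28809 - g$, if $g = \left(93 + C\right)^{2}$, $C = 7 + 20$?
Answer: $14409$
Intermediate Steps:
$C = 27$
$g = 14400$ ($g = \left(93 + 27\right)^{2} = 120^{2} = 14400$)
$28809 - g = 28809 - 14400 = 14409$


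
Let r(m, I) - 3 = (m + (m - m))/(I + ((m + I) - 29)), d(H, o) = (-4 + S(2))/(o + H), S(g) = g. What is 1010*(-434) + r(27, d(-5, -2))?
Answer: -4383559/10 ≈ -4.3836e+5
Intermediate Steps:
d(H, o) = -2/(H + o) (d(H, o) = (-4 + 2)/(o + H) = -2/(H + o))
r(m, I) = 3 + m/(-29 + m + 2*I) (r(m, I) = 3 + (m + (m - m))/(I + ((m + I) - 29)) = 3 + (m + 0)/(I + ((I + m) - 29)) = 3 + m/(I + (-29 + I + m)) = 3 + m/(-29 + m + 2*I))
1010*(-434) + r(27, d(-5, -2)) = 1010*(-434) + (-87 + 4*27 + 6*(-2/(-5 - 2)))/(-29 + 27 + 2*(-2/(-5 - 2))) = -438340 + (-87 + 108 + 6*(-2/(-7)))/(-29 + 27 + 2*(-2/(-7))) = -438340 + (-87 + 108 + 6*(-2*(-⅐)))/(-29 + 27 + 2*(-2*(-⅐))) = -438340 + (-87 + 108 + 6*(2/7))/(-29 + 27 + 2*(2/7)) = -438340 + (-87 + 108 + 12/7)/(-29 + 27 + 4/7) = -438340 + (159/7)/(-10/7) = -438340 - 7/10*159/7 = -438340 - 159/10 = -4383559/10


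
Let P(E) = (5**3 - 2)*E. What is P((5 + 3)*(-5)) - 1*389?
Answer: -5309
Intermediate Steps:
P(E) = 123*E (P(E) = (125 - 2)*E = 123*E)
P((5 + 3)*(-5)) - 1*389 = 123*((5 + 3)*(-5)) - 1*389 = 123*(8*(-5)) - 389 = 123*(-40) - 389 = -4920 - 389 = -5309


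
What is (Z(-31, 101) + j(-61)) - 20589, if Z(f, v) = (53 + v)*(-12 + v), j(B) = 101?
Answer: -6782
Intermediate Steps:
Z(f, v) = (-12 + v)*(53 + v)
(Z(-31, 101) + j(-61)) - 20589 = ((-636 + 101² + 41*101) + 101) - 20589 = ((-636 + 10201 + 4141) + 101) - 20589 = (13706 + 101) - 20589 = 13807 - 20589 = -6782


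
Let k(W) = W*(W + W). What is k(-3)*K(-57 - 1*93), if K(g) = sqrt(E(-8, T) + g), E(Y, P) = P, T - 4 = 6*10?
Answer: 18*I*sqrt(86) ≈ 166.93*I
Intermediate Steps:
T = 64 (T = 4 + 6*10 = 4 + 60 = 64)
K(g) = sqrt(64 + g)
k(W) = 2*W**2 (k(W) = W*(2*W) = 2*W**2)
k(-3)*K(-57 - 1*93) = (2*(-3)**2)*sqrt(64 + (-57 - 1*93)) = (2*9)*sqrt(64 + (-57 - 93)) = 18*sqrt(64 - 150) = 18*sqrt(-86) = 18*(I*sqrt(86)) = 18*I*sqrt(86)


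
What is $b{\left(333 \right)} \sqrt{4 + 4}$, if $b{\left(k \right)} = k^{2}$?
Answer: $221778 \sqrt{2} \approx 3.1364 \cdot 10^{5}$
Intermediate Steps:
$b{\left(333 \right)} \sqrt{4 + 4} = 333^{2} \sqrt{4 + 4} = 110889 \sqrt{8} = 110889 \cdot 2 \sqrt{2} = 221778 \sqrt{2}$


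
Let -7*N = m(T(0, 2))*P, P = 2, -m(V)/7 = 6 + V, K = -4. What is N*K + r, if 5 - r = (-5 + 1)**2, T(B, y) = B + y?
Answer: -75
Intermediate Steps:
m(V) = -42 - 7*V (m(V) = -7*(6 + V) = -42 - 7*V)
r = -11 (r = 5 - (-5 + 1)**2 = 5 - 1*(-4)**2 = 5 - 1*16 = 5 - 16 = -11)
N = 16 (N = -(-42 - 7*(0 + 2))*2/7 = -(-42 - 7*2)*2/7 = -(-42 - 14)*2/7 = -(-8)*2 = -1/7*(-112) = 16)
N*K + r = 16*(-4) - 11 = -64 - 11 = -75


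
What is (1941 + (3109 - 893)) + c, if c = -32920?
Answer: -28763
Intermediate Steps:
(1941 + (3109 - 893)) + c = (1941 + (3109 - 893)) - 32920 = (1941 + 2216) - 32920 = 4157 - 32920 = -28763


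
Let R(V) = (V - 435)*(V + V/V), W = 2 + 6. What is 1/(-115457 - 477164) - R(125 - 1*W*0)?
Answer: 23147776259/592621 ≈ 39060.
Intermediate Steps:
W = 8
R(V) = (1 + V)*(-435 + V) (R(V) = (-435 + V)*(V + 1) = (-435 + V)*(1 + V) = (1 + V)*(-435 + V))
1/(-115457 - 477164) - R(125 - 1*W*0) = 1/(-115457 - 477164) - (-435 + (125 - 1*8*0)² - 434*(125 - 1*8*0)) = 1/(-592621) - (-435 + (125 - 8*0)² - 434*(125 - 8*0)) = -1/592621 - (-435 + (125 - 1*0)² - 434*(125 - 1*0)) = -1/592621 - (-435 + (125 + 0)² - 434*(125 + 0)) = -1/592621 - (-435 + 125² - 434*125) = -1/592621 - (-435 + 15625 - 54250) = -1/592621 - 1*(-39060) = -1/592621 + 39060 = 23147776259/592621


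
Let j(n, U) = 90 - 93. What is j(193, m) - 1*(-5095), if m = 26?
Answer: 5092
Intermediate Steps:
j(n, U) = -3
j(193, m) - 1*(-5095) = -3 - 1*(-5095) = -3 + 5095 = 5092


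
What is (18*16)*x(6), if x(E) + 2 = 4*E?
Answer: 6336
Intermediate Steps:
x(E) = -2 + 4*E
(18*16)*x(6) = (18*16)*(-2 + 4*6) = 288*(-2 + 24) = 288*22 = 6336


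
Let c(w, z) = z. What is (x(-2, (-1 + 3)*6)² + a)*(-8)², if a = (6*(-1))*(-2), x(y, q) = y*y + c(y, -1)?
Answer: 1344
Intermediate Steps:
x(y, q) = -1 + y² (x(y, q) = y*y - 1 = y² - 1 = -1 + y²)
a = 12 (a = -6*(-2) = 12)
(x(-2, (-1 + 3)*6)² + a)*(-8)² = ((-1 + (-2)²)² + 12)*(-8)² = ((-1 + 4)² + 12)*64 = (3² + 12)*64 = (9 + 12)*64 = 21*64 = 1344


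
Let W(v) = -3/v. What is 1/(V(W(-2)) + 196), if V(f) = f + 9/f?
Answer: 2/407 ≈ 0.0049140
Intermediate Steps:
1/(V(W(-2)) + 196) = 1/((-3/(-2) + 9/((-3/(-2)))) + 196) = 1/((-3*(-½) + 9/((-3*(-½)))) + 196) = 1/((3/2 + 9/(3/2)) + 196) = 1/((3/2 + 9*(⅔)) + 196) = 1/((3/2 + 6) + 196) = 1/(15/2 + 196) = 1/(407/2) = 2/407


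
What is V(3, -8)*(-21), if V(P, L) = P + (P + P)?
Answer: -189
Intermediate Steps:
V(P, L) = 3*P (V(P, L) = P + 2*P = 3*P)
V(3, -8)*(-21) = (3*3)*(-21) = 9*(-21) = -189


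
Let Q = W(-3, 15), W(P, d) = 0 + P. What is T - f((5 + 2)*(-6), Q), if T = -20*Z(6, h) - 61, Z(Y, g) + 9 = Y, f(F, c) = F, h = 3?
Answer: 41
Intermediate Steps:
W(P, d) = P
Q = -3
Z(Y, g) = -9 + Y
T = -1 (T = -20*(-9 + 6) - 61 = -20*(-3) - 61 = 60 - 61 = -1)
T - f((5 + 2)*(-6), Q) = -1 - (5 + 2)*(-6) = -1 - 7*(-6) = -1 - 1*(-42) = -1 + 42 = 41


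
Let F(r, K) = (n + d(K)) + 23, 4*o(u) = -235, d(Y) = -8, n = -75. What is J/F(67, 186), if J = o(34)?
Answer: 47/48 ≈ 0.97917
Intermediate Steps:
o(u) = -235/4 (o(u) = (1/4)*(-235) = -235/4)
F(r, K) = -60 (F(r, K) = (-75 - 8) + 23 = -83 + 23 = -60)
J = -235/4 ≈ -58.750
J/F(67, 186) = -235/4/(-60) = -235/4*(-1/60) = 47/48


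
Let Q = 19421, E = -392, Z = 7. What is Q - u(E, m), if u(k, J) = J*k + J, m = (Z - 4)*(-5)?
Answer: 13556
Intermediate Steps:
m = -15 (m = (7 - 4)*(-5) = 3*(-5) = -15)
u(k, J) = J + J*k
Q - u(E, m) = 19421 - (-15)*(1 - 392) = 19421 - (-15)*(-391) = 19421 - 1*5865 = 19421 - 5865 = 13556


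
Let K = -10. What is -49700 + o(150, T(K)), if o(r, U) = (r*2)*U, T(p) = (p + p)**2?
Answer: 70300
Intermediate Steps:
T(p) = 4*p**2 (T(p) = (2*p)**2 = 4*p**2)
o(r, U) = 2*U*r (o(r, U) = (2*r)*U = 2*U*r)
-49700 + o(150, T(K)) = -49700 + 2*(4*(-10)**2)*150 = -49700 + 2*(4*100)*150 = -49700 + 2*400*150 = -49700 + 120000 = 70300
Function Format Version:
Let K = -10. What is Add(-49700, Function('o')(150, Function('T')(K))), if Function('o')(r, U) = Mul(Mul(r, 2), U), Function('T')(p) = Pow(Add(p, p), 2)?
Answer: 70300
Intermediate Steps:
Function('T')(p) = Mul(4, Pow(p, 2)) (Function('T')(p) = Pow(Mul(2, p), 2) = Mul(4, Pow(p, 2)))
Function('o')(r, U) = Mul(2, U, r) (Function('o')(r, U) = Mul(Mul(2, r), U) = Mul(2, U, r))
Add(-49700, Function('o')(150, Function('T')(K))) = Add(-49700, Mul(2, Mul(4, Pow(-10, 2)), 150)) = Add(-49700, Mul(2, Mul(4, 100), 150)) = Add(-49700, Mul(2, 400, 150)) = Add(-49700, 120000) = 70300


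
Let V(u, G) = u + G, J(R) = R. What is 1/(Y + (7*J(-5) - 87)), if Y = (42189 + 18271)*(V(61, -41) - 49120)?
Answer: -1/2968586122 ≈ -3.3686e-10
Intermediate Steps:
V(u, G) = G + u
Y = -2968586000 (Y = (42189 + 18271)*((-41 + 61) - 49120) = 60460*(20 - 49120) = 60460*(-49100) = -2968586000)
1/(Y + (7*J(-5) - 87)) = 1/(-2968586000 + (7*(-5) - 87)) = 1/(-2968586000 + (-35 - 87)) = 1/(-2968586000 - 122) = 1/(-2968586122) = -1/2968586122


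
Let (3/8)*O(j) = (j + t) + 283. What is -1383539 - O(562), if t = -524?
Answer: -1384395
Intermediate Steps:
O(j) = -1928/3 + 8*j/3 (O(j) = 8*((j - 524) + 283)/3 = 8*((-524 + j) + 283)/3 = 8*(-241 + j)/3 = -1928/3 + 8*j/3)
-1383539 - O(562) = -1383539 - (-1928/3 + (8/3)*562) = -1383539 - (-1928/3 + 4496/3) = -1383539 - 1*856 = -1383539 - 856 = -1384395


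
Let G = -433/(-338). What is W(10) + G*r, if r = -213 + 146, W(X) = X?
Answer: -25631/338 ≈ -75.831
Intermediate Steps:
r = -67
G = 433/338 (G = -433*(-1/338) = 433/338 ≈ 1.2811)
W(10) + G*r = 10 + (433/338)*(-67) = 10 - 29011/338 = -25631/338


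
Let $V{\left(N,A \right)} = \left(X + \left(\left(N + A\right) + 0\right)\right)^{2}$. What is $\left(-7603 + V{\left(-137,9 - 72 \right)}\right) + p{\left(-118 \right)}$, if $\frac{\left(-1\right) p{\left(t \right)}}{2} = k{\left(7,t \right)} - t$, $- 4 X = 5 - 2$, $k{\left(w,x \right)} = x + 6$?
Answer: $\frac{522969}{16} \approx 32686.0$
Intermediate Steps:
$k{\left(w,x \right)} = 6 + x$
$X = - \frac{3}{4}$ ($X = - \frac{5 - 2}{4} = \left(- \frac{1}{4}\right) 3 = - \frac{3}{4} \approx -0.75$)
$V{\left(N,A \right)} = \left(- \frac{3}{4} + A + N\right)^{2}$ ($V{\left(N,A \right)} = \left(- \frac{3}{4} + \left(\left(N + A\right) + 0\right)\right)^{2} = \left(- \frac{3}{4} + \left(\left(A + N\right) + 0\right)\right)^{2} = \left(- \frac{3}{4} + \left(A + N\right)\right)^{2} = \left(- \frac{3}{4} + A + N\right)^{2}$)
$p{\left(t \right)} = -12$ ($p{\left(t \right)} = - 2 \left(\left(6 + t\right) - t\right) = \left(-2\right) 6 = -12$)
$\left(-7603 + V{\left(-137,9 - 72 \right)}\right) + p{\left(-118 \right)} = \left(-7603 + \frac{\left(-3 + 4 \left(9 - 72\right) + 4 \left(-137\right)\right)^{2}}{16}\right) - 12 = \left(-7603 + \frac{\left(-3 + 4 \left(9 - 72\right) - 548\right)^{2}}{16}\right) - 12 = \left(-7603 + \frac{\left(-3 + 4 \left(-63\right) - 548\right)^{2}}{16}\right) - 12 = \left(-7603 + \frac{\left(-3 - 252 - 548\right)^{2}}{16}\right) - 12 = \left(-7603 + \frac{\left(-803\right)^{2}}{16}\right) - 12 = \left(-7603 + \frac{1}{16} \cdot 644809\right) - 12 = \left(-7603 + \frac{644809}{16}\right) - 12 = \frac{523161}{16} - 12 = \frac{522969}{16}$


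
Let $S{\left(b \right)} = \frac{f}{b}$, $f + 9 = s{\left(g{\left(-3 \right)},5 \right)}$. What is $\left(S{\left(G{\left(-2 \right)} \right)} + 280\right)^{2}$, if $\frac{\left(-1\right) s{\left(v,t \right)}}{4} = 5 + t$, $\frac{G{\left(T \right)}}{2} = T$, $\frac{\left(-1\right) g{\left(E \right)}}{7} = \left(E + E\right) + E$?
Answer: $\frac{1366561}{16} \approx 85410.0$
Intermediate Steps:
$g{\left(E \right)} = - 21 E$ ($g{\left(E \right)} = - 7 \left(\left(E + E\right) + E\right) = - 7 \left(2 E + E\right) = - 7 \cdot 3 E = - 21 E$)
$G{\left(T \right)} = 2 T$
$s{\left(v,t \right)} = -20 - 4 t$ ($s{\left(v,t \right)} = - 4 \left(5 + t\right) = -20 - 4 t$)
$f = -49$ ($f = -9 - 40 = -49$)
$S{\left(b \right)} = - \frac{49}{b}$
$\left(S{\left(G{\left(-2 \right)} \right)} + 280\right)^{2} = \left(- \frac{49}{2 \left(-2\right)} + 280\right)^{2} = \left(- \frac{49}{-4} + 280\right)^{2} = \left(\left(-49\right) \left(- \frac{1}{4}\right) + 280\right)^{2} = \left(\frac{49}{4} + 280\right)^{2} = \left(\frac{1169}{4}\right)^{2} = \frac{1366561}{16}$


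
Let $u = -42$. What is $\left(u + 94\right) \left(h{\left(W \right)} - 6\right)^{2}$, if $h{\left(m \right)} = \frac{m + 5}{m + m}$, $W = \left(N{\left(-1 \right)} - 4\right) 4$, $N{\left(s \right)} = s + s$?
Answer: $\frac{940693}{576} \approx 1633.1$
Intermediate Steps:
$N{\left(s \right)} = 2 s$
$W = -24$ ($W = \left(2 \left(-1\right) - 4\right) 4 = \left(-2 - 4\right) 4 = \left(-6\right) 4 = -24$)
$h{\left(m \right)} = \frac{5 + m}{2 m}$
$\left(u + 94\right) \left(h{\left(W \right)} - 6\right)^{2} = \left(-42 + 94\right) \left(\frac{5 - 24}{2 \left(-24\right)} - 6\right)^{2} = 52 \left(\frac{1}{2} \left(- \frac{1}{24}\right) \left(-19\right) - 6\right)^{2} = 52 \left(\frac{19}{48} - 6\right)^{2} = 52 \left(- \frac{269}{48}\right)^{2} = 52 \cdot \frac{72361}{2304} = \frac{940693}{576}$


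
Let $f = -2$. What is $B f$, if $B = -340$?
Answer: $680$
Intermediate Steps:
$B f = \left(-340\right) \left(-2\right) = 680$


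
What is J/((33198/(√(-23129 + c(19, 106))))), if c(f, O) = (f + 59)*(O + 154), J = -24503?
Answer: -24503*I*√2849/33198 ≈ -39.396*I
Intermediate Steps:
c(f, O) = (59 + f)*(154 + O)
J/((33198/(√(-23129 + c(19, 106))))) = -24503*√(-23129 + (9086 + 59*106 + 154*19 + 106*19))/33198 = -24503*√(-23129 + (9086 + 6254 + 2926 + 2014))/33198 = -24503*√(-23129 + 20280)/33198 = -24503*I*√2849/33198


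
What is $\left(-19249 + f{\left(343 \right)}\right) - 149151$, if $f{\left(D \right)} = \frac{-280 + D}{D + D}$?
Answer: $- \frac{16503191}{98} \approx -1.684 \cdot 10^{5}$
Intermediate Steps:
$f{\left(D \right)} = \frac{-280 + D}{2 D}$
$\left(-19249 + f{\left(343 \right)}\right) - 149151 = \left(-19249 + \frac{-280 + 343}{2 \cdot 343}\right) - 149151 = \left(-19249 + \frac{1}{2} \cdot \frac{1}{343} \cdot 63\right) - 149151 = \left(-19249 + \frac{9}{98}\right) - 149151 = - \frac{1886393}{98} - 149151 = - \frac{16503191}{98}$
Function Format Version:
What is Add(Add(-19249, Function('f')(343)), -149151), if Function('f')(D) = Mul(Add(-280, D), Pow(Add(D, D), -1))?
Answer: Rational(-16503191, 98) ≈ -1.6840e+5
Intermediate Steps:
Function('f')(D) = Mul(Rational(1, 2), Pow(D, -1), Add(-280, D)) (Function('f')(D) = Mul(Add(-280, D), Pow(Mul(2, D), -1)) = Mul(Add(-280, D), Mul(Rational(1, 2), Pow(D, -1))) = Mul(Rational(1, 2), Pow(D, -1), Add(-280, D)))
Add(Add(-19249, Function('f')(343)), -149151) = Add(Add(-19249, Mul(Rational(1, 2), Pow(343, -1), Add(-280, 343))), -149151) = Add(Add(-19249, Mul(Rational(1, 2), Rational(1, 343), 63)), -149151) = Add(Add(-19249, Rational(9, 98)), -149151) = Add(Rational(-1886393, 98), -149151) = Rational(-16503191, 98)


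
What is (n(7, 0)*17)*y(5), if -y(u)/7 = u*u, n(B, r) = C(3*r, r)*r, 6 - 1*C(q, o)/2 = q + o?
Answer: 0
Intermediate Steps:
C(q, o) = 12 - 2*o - 2*q (C(q, o) = 12 - 2*(q + o) = 12 - 2*(o + q) = 12 + (-2*o - 2*q) = 12 - 2*o - 2*q)
n(B, r) = r*(12 - 8*r) (n(B, r) = (12 - 2*r - 6*r)*r = (12 - 8*r)*r = r*(12 - 8*r))
y(u) = -7*u² (y(u) = -7*u*u = -7*u²)
(n(7, 0)*17)*y(5) = ((4*0*(3 - 2*0))*17)*(-7*5²) = ((4*0*(3 + 0))*17)*(-7*25) = ((4*0*3)*17)*(-175) = (0*17)*(-175) = 0*(-175) = 0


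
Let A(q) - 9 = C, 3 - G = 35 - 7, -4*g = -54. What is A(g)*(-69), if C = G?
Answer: 1104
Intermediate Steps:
g = 27/2 (g = -¼*(-54) = 27/2 ≈ 13.500)
G = -25 (G = 3 - (35 - 7) = 3 - 1*28 = 3 - 28 = -25)
C = -25
A(q) = -16 (A(q) = 9 - 25 = -16)
A(g)*(-69) = -16*(-69) = 1104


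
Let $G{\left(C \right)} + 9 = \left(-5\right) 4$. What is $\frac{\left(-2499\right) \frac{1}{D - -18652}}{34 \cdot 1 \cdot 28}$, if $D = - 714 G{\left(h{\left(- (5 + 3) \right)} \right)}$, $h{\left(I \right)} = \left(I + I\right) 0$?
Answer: $- \frac{21}{314864} \approx -6.6696 \cdot 10^{-5}$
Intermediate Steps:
$h{\left(I \right)} = 0$ ($h{\left(I \right)} = 2 I 0 = 0$)
$G{\left(C \right)} = -29$ ($G{\left(C \right)} = -9 - 20 = -29$)
$D = 20706$ ($D = \left(-714\right) \left(-29\right) = 20706$)
$\frac{\left(-2499\right) \frac{1}{D - -18652}}{34 \cdot 1 \cdot 28} = \frac{\left(-2499\right) \frac{1}{20706 - -18652}}{34 \cdot 1 \cdot 28} = \frac{\left(-2499\right) \frac{1}{20706 + 18652}}{34 \cdot 28} = \frac{\left(-2499\right) \frac{1}{39358}}{952} = \left(-2499\right) \frac{1}{39358} \cdot \frac{1}{952} = \left(- \frac{2499}{39358}\right) \frac{1}{952} = - \frac{21}{314864}$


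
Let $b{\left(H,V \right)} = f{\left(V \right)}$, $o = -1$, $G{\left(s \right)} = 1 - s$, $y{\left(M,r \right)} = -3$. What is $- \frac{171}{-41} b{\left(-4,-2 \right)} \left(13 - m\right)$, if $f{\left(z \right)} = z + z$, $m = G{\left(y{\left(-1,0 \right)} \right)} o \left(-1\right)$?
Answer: $- \frac{6156}{41} \approx -150.15$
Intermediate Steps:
$m = 4$ ($m = \left(1 - -3\right) \left(-1\right) \left(-1\right) = \left(1 + 3\right) \left(-1\right) \left(-1\right) = 4 \left(-1\right) \left(-1\right) = \left(-4\right) \left(-1\right) = 4$)
$f{\left(z \right)} = 2 z$
$b{\left(H,V \right)} = 2 V$
$- \frac{171}{-41} b{\left(-4,-2 \right)} \left(13 - m\right) = - \frac{171}{-41} \cdot 2 \left(-2\right) \left(13 - 4\right) = \left(-171\right) \left(- \frac{1}{41}\right) \left(-4\right) \left(13 - 4\right) = \frac{171}{41} \left(-4\right) 9 = \left(- \frac{684}{41}\right) 9 = - \frac{6156}{41}$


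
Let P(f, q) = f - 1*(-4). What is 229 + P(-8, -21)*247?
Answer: -759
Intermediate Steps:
P(f, q) = 4 + f (P(f, q) = f + 4 = 4 + f)
229 + P(-8, -21)*247 = 229 + (4 - 8)*247 = 229 - 4*247 = 229 - 988 = -759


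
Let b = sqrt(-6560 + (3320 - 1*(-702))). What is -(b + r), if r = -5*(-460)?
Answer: -2300 - 3*I*sqrt(282) ≈ -2300.0 - 50.379*I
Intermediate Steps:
b = 3*I*sqrt(282) (b = sqrt(-6560 + (3320 + 702)) = sqrt(-6560 + 4022) = sqrt(-2538) = 3*I*sqrt(282) ≈ 50.379*I)
r = 2300
-(b + r) = -(3*I*sqrt(282) + 2300) = -(2300 + 3*I*sqrt(282)) = -2300 - 3*I*sqrt(282)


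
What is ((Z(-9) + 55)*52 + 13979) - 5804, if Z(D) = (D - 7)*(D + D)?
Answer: 26011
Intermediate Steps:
Z(D) = 2*D*(-7 + D) (Z(D) = (-7 + D)*(2*D) = 2*D*(-7 + D))
((Z(-9) + 55)*52 + 13979) - 5804 = ((2*(-9)*(-7 - 9) + 55)*52 + 13979) - 5804 = ((2*(-9)*(-16) + 55)*52 + 13979) - 5804 = ((288 + 55)*52 + 13979) - 5804 = (343*52 + 13979) - 5804 = (17836 + 13979) - 5804 = 31815 - 5804 = 26011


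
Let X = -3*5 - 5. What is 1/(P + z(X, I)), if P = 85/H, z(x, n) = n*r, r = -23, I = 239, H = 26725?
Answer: -5345/29381448 ≈ -0.00018192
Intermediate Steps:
X = -20 (X = -15 - 5 = -20)
z(x, n) = -23*n (z(x, n) = n*(-23) = -23*n)
P = 17/5345 (P = 85/26725 = 85*(1/26725) = 17/5345 ≈ 0.0031805)
1/(P + z(X, I)) = 1/(17/5345 - 23*239) = 1/(17/5345 - 5497) = 1/(-29381448/5345) = -5345/29381448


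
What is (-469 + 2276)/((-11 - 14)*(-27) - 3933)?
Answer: -1807/3258 ≈ -0.55464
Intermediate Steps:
(-469 + 2276)/((-11 - 14)*(-27) - 3933) = 1807/(-25*(-27) - 3933) = 1807/(675 - 3933) = 1807/(-3258) = 1807*(-1/3258) = -1807/3258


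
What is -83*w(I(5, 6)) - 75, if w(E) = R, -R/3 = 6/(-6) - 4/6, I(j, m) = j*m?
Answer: -490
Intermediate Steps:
R = 5 (R = -3*(6/(-6) - 4/6) = -3*(6*(-⅙) - 4*⅙) = -3*(-1 - ⅔) = -3*(-5/3) = 5)
w(E) = 5
-83*w(I(5, 6)) - 75 = -83*5 - 75 = -415 - 75 = -490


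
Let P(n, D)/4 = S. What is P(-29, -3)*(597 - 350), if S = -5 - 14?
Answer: -18772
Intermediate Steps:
S = -19
P(n, D) = -76 (P(n, D) = 4*(-19) = -76)
P(-29, -3)*(597 - 350) = -76*(597 - 350) = -76*247 = -18772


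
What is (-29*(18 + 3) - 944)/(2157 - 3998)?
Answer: 1553/1841 ≈ 0.84356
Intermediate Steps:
(-29*(18 + 3) - 944)/(2157 - 3998) = (-29*21 - 944)/(-1841) = (-609 - 944)*(-1/1841) = -1553*(-1/1841) = 1553/1841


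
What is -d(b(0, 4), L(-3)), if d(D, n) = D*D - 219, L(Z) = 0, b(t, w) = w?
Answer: 203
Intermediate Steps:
d(D, n) = -219 + D² (d(D, n) = D² - 219 = -219 + D²)
-d(b(0, 4), L(-3)) = -(-219 + 4²) = -(-219 + 16) = -1*(-203) = 203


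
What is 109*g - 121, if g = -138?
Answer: -15163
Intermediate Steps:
109*g - 121 = 109*(-138) - 121 = -15042 - 121 = -15163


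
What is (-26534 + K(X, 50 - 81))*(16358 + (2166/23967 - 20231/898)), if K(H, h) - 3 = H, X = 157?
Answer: -1545428186526151/3587061 ≈ -4.3083e+8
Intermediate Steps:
K(H, h) = 3 + H
(-26534 + K(X, 50 - 81))*(16358 + (2166/23967 - 20231/898)) = (-26534 + (3 + 157))*(16358 + (2166/23967 - 20231/898)) = (-26534 + 160)*(16358 + (2166*(1/23967) - 20231*1/898)) = -26374*(16358 + (722/7989 - 20231/898)) = -26374*(16358 - 160977103/7174122) = -26374*117193310573/7174122 = -1545428186526151/3587061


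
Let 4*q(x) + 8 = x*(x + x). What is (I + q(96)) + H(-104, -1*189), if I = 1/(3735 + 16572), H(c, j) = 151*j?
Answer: -486007430/20307 ≈ -23933.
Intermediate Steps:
q(x) = -2 + x²/2 (q(x) = -2 + (x*(x + x))/4 = -2 + (x*(2*x))/4 = -2 + (2*x²)/4 = -2 + x²/2)
I = 1/20307 ≈ 4.9244e-5
(I + q(96)) + H(-104, -1*189) = (1/20307 + (-2 + (½)*96²)) + 151*(-1*189) = (1/20307 + (-2 + (½)*9216)) + 151*(-189) = (1/20307 + (-2 + 4608)) - 28539 = (1/20307 + 4606) - 28539 = 93534043/20307 - 28539 = -486007430/20307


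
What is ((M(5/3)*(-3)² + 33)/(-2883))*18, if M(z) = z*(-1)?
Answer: -108/961 ≈ -0.11238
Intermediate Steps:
M(z) = -z
((M(5/3)*(-3)² + 33)/(-2883))*18 = ((-5/3*(-3)² + 33)/(-2883))*18 = ((-5/3*9 + 33)*(-1/2883))*18 = ((-15 + 33)*(-1/2883))*18 = (18*(-1/2883))*18 = -6/961*18 = -108/961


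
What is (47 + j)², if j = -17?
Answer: 900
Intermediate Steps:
(47 + j)² = (47 - 17)² = 30² = 900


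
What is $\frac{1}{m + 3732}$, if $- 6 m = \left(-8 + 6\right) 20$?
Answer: $\frac{3}{11216} \approx 0.00026747$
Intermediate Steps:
$m = \frac{20}{3}$ ($m = - \frac{\left(-8 + 6\right) 20}{6} = - \frac{\left(-2\right) 20}{6} = \left(- \frac{1}{6}\right) \left(-40\right) = \frac{20}{3} \approx 6.6667$)
$\frac{1}{m + 3732} = \frac{1}{\frac{20}{3} + 3732} = \frac{1}{\frac{11216}{3}} = \frac{3}{11216}$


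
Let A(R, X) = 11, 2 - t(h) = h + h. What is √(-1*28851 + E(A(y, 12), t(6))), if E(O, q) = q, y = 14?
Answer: 7*I*√589 ≈ 169.89*I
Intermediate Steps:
t(h) = 2 - 2*h (t(h) = 2 - (h + h) = 2 - 2*h)
√(-1*28851 + E(A(y, 12), t(6))) = √(-1*28851 + (2 - 2*6)) = √(-28851 + (2 - 12)) = √(-28851 - 10) = √(-28861) = 7*I*√589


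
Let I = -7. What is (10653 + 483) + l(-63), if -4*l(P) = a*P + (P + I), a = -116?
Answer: 18653/2 ≈ 9326.5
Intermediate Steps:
l(P) = 7/4 + 115*P/4 (l(P) = -(-116*P + (P - 7))/4 = -(-116*P + (-7 + P))/4 = -(-7 - 115*P)/4 = 7/4 + 115*P/4)
(10653 + 483) + l(-63) = (10653 + 483) + (7/4 + (115/4)*(-63)) = 11136 + (7/4 - 7245/4) = 11136 - 3619/2 = 18653/2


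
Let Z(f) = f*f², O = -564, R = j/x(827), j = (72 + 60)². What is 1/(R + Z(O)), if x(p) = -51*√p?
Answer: -74442025407/13355356729819842044 + 2057*√827/160264280757838104528 ≈ -5.5739e-9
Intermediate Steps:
j = 17424 (j = 132² = 17424)
R = -5808*√827/14059 (R = 17424/((-51*√827)) = 17424*(-√827/42177) = -5808*√827/14059 ≈ -11.880)
Z(f) = f³
1/(R + Z(O)) = 1/(-5808*√827/14059 + (-564)³) = 1/(-5808*√827/14059 - 179406144) = 1/(-179406144 - 5808*√827/14059)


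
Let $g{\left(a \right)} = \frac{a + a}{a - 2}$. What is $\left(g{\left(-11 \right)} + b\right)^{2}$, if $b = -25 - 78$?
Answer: $\frac{1734489}{169} \approx 10263.0$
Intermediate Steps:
$g{\left(a \right)} = \frac{2 a}{-2 + a}$
$b = -103$
$\left(g{\left(-11 \right)} + b\right)^{2} = \left(2 \left(-11\right) \frac{1}{-2 - 11} - 103\right)^{2} = \left(2 \left(-11\right) \frac{1}{-13} - 103\right)^{2} = \left(2 \left(-11\right) \left(- \frac{1}{13}\right) - 103\right)^{2} = \left(\frac{22}{13} - 103\right)^{2} = \left(- \frac{1317}{13}\right)^{2} = \frac{1734489}{169}$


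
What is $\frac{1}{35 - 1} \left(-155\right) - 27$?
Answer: $- \frac{1073}{34} \approx -31.559$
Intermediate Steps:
$\frac{1}{35 - 1} \left(-155\right) - 27 = \frac{1}{34} \left(-155\right) - 27 = - \frac{155}{34} - 27 = - \frac{1073}{34}$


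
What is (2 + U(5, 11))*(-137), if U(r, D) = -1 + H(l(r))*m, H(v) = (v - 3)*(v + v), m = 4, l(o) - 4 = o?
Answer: -59321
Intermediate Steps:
l(o) = 4 + o
H(v) = 2*v*(-3 + v) (H(v) = (-3 + v)*(2*v) = 2*v*(-3 + v))
U(r, D) = -1 + 8*(1 + r)*(4 + r) (U(r, D) = -1 + (2*(4 + r)*(-3 + (4 + r)))*4 = -1 + (2*(4 + r)*(1 + r))*4 = -1 + (2*(1 + r)*(4 + r))*4 = -1 + 8*(1 + r)*(4 + r))
(2 + U(5, 11))*(-137) = (2 + (-1 + 8*(1 + 5)*(4 + 5)))*(-137) = (2 + (-1 + 8*6*9))*(-137) = (2 + (-1 + 432))*(-137) = (2 + 431)*(-137) = 433*(-137) = -59321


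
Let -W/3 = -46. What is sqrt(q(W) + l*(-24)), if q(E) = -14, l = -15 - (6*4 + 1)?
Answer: sqrt(946) ≈ 30.757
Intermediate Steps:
W = 138 (W = -3*(-46) = 138)
l = -40 (l = -15 - (24 + 1) = -15 - 1*25 = -15 - 25 = -40)
sqrt(q(W) + l*(-24)) = sqrt(-14 - 40*(-24)) = sqrt(-14 + 960) = sqrt(946)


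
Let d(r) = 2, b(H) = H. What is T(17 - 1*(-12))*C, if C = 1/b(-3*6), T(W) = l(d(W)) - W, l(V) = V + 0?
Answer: 3/2 ≈ 1.5000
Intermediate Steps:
l(V) = V
T(W) = 2 - W
C = -1/18 (C = 1/(-3*6) = 1/(-18) = -1/18 ≈ -0.055556)
T(17 - 1*(-12))*C = (2 - (17 - 1*(-12)))*(-1/18) = (2 - (17 + 12))*(-1/18) = (2 - 1*29)*(-1/18) = (2 - 29)*(-1/18) = -27*(-1/18) = 3/2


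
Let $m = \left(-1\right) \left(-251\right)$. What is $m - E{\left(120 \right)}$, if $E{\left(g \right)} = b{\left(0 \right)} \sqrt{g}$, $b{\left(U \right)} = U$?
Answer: $251$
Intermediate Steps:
$E{\left(g \right)} = 0$ ($E{\left(g \right)} = 0 \sqrt{g} = 0$)
$m = 251$
$m - E{\left(120 \right)} = 251 - 0 = 251 + 0 = 251$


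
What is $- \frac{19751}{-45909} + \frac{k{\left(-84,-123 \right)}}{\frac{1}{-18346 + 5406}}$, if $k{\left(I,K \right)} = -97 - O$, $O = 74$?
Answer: $\frac{101584700411}{45909} \approx 2.2127 \cdot 10^{6}$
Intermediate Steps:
$k{\left(I,K \right)} = -171$ ($k{\left(I,K \right)} = -97 - 74 = -171$)
$- \frac{19751}{-45909} + \frac{k{\left(-84,-123 \right)}}{\frac{1}{-18346 + 5406}} = - \frac{19751}{-45909} - \frac{171}{\frac{1}{-18346 + 5406}} = \left(-19751\right) \left(- \frac{1}{45909}\right) - \frac{171}{\frac{1}{-12940}} = \frac{19751}{45909} - \frac{171}{- \frac{1}{12940}} = \frac{19751}{45909} - -2212740 = \frac{19751}{45909} + 2212740 = \frac{101584700411}{45909}$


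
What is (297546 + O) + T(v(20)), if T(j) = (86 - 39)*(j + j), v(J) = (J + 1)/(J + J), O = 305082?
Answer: 12053547/20 ≈ 6.0268e+5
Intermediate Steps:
v(J) = (1 + J)/(2*J) (v(J) = (1 + J)/((2*J)) = (1 + J)*(1/(2*J)) = (1 + J)/(2*J))
T(j) = 94*j (T(j) = 47*(2*j) = 94*j)
(297546 + O) + T(v(20)) = (297546 + 305082) + 94*((1/2)*(1 + 20)/20) = 602628 + 94*((1/2)*(1/20)*21) = 602628 + 94*(21/40) = 602628 + 987/20 = 12053547/20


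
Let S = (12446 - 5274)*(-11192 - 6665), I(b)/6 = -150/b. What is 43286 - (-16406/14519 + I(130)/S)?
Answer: 523187830340362485/12086452271894 ≈ 43287.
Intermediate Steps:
I(b) = -900/b (I(b) = 6*(-150/b) = -900/b)
S = -128070404 (S = 7172*(-17857) = -128070404)
43286 - (-16406/14519 + I(130)/S) = 43286 - (-16406/14519 - 900/130/(-128070404)) = 43286 - (-16406*1/14519 - 900*1/130*(-1/128070404)) = 43286 - (-16406/14519 - 90/13*(-1/128070404)) = 43286 - (-16406/14519 + 45/832457626) = 43286 - 1*(-13657299158801/12086452271894) = 43286 + 13657299158801/12086452271894 = 523187830340362485/12086452271894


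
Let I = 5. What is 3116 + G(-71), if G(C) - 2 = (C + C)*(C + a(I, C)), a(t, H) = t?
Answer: 12490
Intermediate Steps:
G(C) = 2 + 2*C*(5 + C) (G(C) = 2 + (C + C)*(C + 5) = 2 + (2*C)*(5 + C) = 2 + 2*C*(5 + C))
3116 + G(-71) = 3116 + (2 + 2*(-71)**2 + 10*(-71)) = 3116 + (2 + 2*5041 - 710) = 3116 + (2 + 10082 - 710) = 3116 + 9374 = 12490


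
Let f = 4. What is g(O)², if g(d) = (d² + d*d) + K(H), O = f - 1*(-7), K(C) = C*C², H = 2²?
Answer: 93636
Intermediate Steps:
H = 4
K(C) = C³
O = 11 (O = 4 - 1*(-7) = 4 + 7 = 11)
g(d) = 64 + 2*d² (g(d) = (d² + d*d) + 4³ = (d² + d²) + 64 = 2*d² + 64 = 64 + 2*d²)
g(O)² = (64 + 2*11²)² = (64 + 2*121)² = (64 + 242)² = 306² = 93636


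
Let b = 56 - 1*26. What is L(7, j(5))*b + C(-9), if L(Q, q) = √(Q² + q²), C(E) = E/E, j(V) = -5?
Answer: 1 + 30*√74 ≈ 259.07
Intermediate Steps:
C(E) = 1
b = 30 (b = 56 - 26 = 30)
L(7, j(5))*b + C(-9) = √(7² + (-5)²)*30 + 1 = √(49 + 25)*30 + 1 = √74*30 + 1 = 30*√74 + 1 = 1 + 30*√74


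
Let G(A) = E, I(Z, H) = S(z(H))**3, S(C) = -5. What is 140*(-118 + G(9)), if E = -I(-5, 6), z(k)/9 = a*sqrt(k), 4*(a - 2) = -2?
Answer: 980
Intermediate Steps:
a = 3/2 (a = 2 + (1/4)*(-2) = 2 - 1/2 = 3/2 ≈ 1.5000)
z(k) = 27*sqrt(k)/2 (z(k) = 9*(3*sqrt(k)/2) = 27*sqrt(k)/2)
I(Z, H) = -125 (I(Z, H) = (-5)**3 = -125)
E = 125 (E = -1*(-125) = 125)
G(A) = 125
140*(-118 + G(9)) = 140*(-118 + 125) = 140*7 = 980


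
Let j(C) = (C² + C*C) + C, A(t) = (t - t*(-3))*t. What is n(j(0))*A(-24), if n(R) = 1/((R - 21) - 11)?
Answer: -72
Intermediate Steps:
A(t) = 4*t² (A(t) = (t - (-3)*t)*t = (t + 3*t)*t = (4*t)*t = 4*t²)
j(C) = C + 2*C² (j(C) = (C² + C²) + C = 2*C² + C = C + 2*C²)
n(R) = 1/(-32 + R) (n(R) = 1/((-21 + R) - 11) = 1/(-32 + R))
n(j(0))*A(-24) = (4*(-24)²)/(-32 + 0*(1 + 2*0)) = (4*576)/(-32 + 0*(1 + 0)) = 2304/(-32 + 0*1) = 2304/(-32 + 0) = 2304/(-32) = -1/32*2304 = -72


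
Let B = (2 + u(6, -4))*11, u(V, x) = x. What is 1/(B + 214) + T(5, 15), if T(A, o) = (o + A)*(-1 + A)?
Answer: 15361/192 ≈ 80.005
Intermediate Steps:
T(A, o) = (-1 + A)*(A + o) (T(A, o) = (A + o)*(-1 + A) = (-1 + A)*(A + o))
B = -22 (B = (2 - 4)*11 = -2*11 = -22)
1/(B + 214) + T(5, 15) = 1/(-22 + 214) + (5² - 1*5 - 1*15 + 5*15) = 1/192 + (25 - 5 - 15 + 75) = 1/192 + 80 = 15361/192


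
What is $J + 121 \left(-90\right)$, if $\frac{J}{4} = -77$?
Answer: $-11198$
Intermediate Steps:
$J = -308$ ($J = 4 \left(-77\right) = -308$)
$J + 121 \left(-90\right) = -308 + 121 \left(-90\right) = -308 - 10890 = -11198$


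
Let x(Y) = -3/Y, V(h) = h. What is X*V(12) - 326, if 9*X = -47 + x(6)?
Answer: -1168/3 ≈ -389.33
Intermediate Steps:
X = -95/18 (X = (-47 - 3/6)/9 = (-47 - 3*⅙)/9 = (-47 - ½)/9 = (⅑)*(-95/2) = -95/18 ≈ -5.2778)
X*V(12) - 326 = -95/18*12 - 326 = -190/3 - 326 = -1168/3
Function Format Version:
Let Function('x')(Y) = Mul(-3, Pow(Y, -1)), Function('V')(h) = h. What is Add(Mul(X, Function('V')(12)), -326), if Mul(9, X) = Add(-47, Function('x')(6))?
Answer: Rational(-1168, 3) ≈ -389.33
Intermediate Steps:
X = Rational(-95, 18) (X = Mul(Rational(1, 9), Add(-47, Mul(-3, Pow(6, -1)))) = Mul(Rational(1, 9), Add(-47, Mul(-3, Rational(1, 6)))) = Mul(Rational(1, 9), Add(-47, Rational(-1, 2))) = Mul(Rational(1, 9), Rational(-95, 2)) = Rational(-95, 18) ≈ -5.2778)
Add(Mul(X, Function('V')(12)), -326) = Add(Mul(Rational(-95, 18), 12), -326) = Add(Rational(-190, 3), -326) = Rational(-1168, 3)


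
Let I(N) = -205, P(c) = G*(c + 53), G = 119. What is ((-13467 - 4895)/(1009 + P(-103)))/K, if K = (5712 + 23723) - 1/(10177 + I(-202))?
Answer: 20345096/161145674631 ≈ 0.00012625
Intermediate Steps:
P(c) = 6307 + 119*c (P(c) = 119*(c + 53) = 119*(53 + c) = 6307 + 119*c)
K = 293525819/9972 (K = (5712 + 23723) - 1/(10177 - 205) = 29435 - 1/9972 = 293525819/9972 ≈ 29435.)
((-13467 - 4895)/(1009 + P(-103)))/K = ((-13467 - 4895)/(1009 + (6307 + 119*(-103))))/(293525819/9972) = -18362/(1009 + (6307 - 12257))*(9972/293525819) = -18362/(1009 - 5950)*(9972/293525819) = -18362/(-4941)*(9972/293525819) = -18362*(-1/4941)*(9972/293525819) = (18362/4941)*(9972/293525819) = 20345096/161145674631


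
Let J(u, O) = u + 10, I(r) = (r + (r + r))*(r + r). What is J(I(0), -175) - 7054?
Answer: -7044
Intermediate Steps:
I(r) = 6*r² (I(r) = (r + 2*r)*(2*r) = (3*r)*(2*r) = 6*r²)
J(u, O) = 10 + u
J(I(0), -175) - 7054 = (10 + 6*0²) - 7054 = (10 + 6*0) - 7054 = (10 + 0) - 7054 = 10 - 7054 = -7044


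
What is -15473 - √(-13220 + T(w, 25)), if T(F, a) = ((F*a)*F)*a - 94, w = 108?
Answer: -15473 - √7276686 ≈ -18171.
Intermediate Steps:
T(F, a) = -94 + F²*a² (T(F, a) = (a*F²)*a - 94 = F²*a² - 94 = -94 + F²*a²)
-15473 - √(-13220 + T(w, 25)) = -15473 - √(-13220 + (-94 + 108²*25²)) = -15473 - √(-13220 + (-94 + 11664*625)) = -15473 - √(-13220 + (-94 + 7290000)) = -15473 - √(-13220 + 7289906) = -15473 - √7276686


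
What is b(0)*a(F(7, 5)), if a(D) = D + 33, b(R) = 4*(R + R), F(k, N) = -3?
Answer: 0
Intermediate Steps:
b(R) = 8*R (b(R) = 4*(2*R) = 8*R)
a(D) = 33 + D
b(0)*a(F(7, 5)) = (8*0)*(33 - 3) = 0*30 = 0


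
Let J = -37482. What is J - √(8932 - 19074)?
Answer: -37482 - I*√10142 ≈ -37482.0 - 100.71*I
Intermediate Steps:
J - √(8932 - 19074) = -37482 - √(8932 - 19074) = -37482 - √(-10142) = -37482 - I*√10142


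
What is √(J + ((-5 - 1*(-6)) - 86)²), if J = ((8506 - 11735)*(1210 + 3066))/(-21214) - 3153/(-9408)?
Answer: 3*√308769778284067/593992 ≈ 88.748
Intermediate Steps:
J = 21660843829/33263552 (J = -3229*4276*(-1/21214) - 3153*(-1/9408) = -13807204*(-1/21214) + 1051/3136 = 6903602/10607 + 1051/3136 = 21660843829/33263552 ≈ 651.19)
√(J + ((-5 - 1*(-6)) - 86)²) = √(21660843829/33263552 + ((-5 - 1*(-6)) - 86)²) = √(21660843829/33263552 + ((-5 + 6) - 86)²) = √(21660843829/33263552 + (1 - 86)²) = √(21660843829/33263552 + (-85)²) = √(21660843829/33263552 + 7225) = √(261990007029/33263552) = 3*√308769778284067/593992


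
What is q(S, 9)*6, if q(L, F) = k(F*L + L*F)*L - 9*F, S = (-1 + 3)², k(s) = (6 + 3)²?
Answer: 1458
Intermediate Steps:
k(s) = 81 (k(s) = 9² = 81)
S = 4 (S = 2² = 4)
q(L, F) = -9*F + 81*L (q(L, F) = 81*L - 9*F = -9*F + 81*L)
q(S, 9)*6 = (-9*9 + 81*4)*6 = (-81 + 324)*6 = 243*6 = 1458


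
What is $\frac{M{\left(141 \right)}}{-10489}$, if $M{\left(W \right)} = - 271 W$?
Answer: $\frac{38211}{10489} \approx 3.643$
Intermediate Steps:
$\frac{M{\left(141 \right)}}{-10489} = \frac{\left(-271\right) 141}{-10489} = \left(-38211\right) \left(- \frac{1}{10489}\right) = \frac{38211}{10489}$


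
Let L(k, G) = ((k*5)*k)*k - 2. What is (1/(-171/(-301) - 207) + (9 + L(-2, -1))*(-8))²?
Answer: 269078191381609/3860882496 ≈ 69694.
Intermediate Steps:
L(k, G) = -2 + 5*k³ (L(k, G) = ((5*k)*k)*k - 2 = (5*k²)*k - 2 = 5*k³ - 2 = -2 + 5*k³)
(1/(-171/(-301) - 207) + (9 + L(-2, -1))*(-8))² = (1/(-171/(-301) - 207) + (9 + (-2 + 5*(-2)³))*(-8))² = (1/(-171*(-1/301) - 207) + (9 + (-2 + 5*(-8)))*(-8))² = (1/(171/301 - 207) + (9 + (-2 - 40))*(-8))² = (1/(-62136/301) + (9 - 42)*(-8))² = (-301/62136 - 33*(-8))² = (-301/62136 + 264)² = (16403603/62136)² = 269078191381609/3860882496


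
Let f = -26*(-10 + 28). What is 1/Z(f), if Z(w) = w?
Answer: -1/468 ≈ -0.0021368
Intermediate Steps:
f = -468 (f = -26*18 = -468)
1/Z(f) = 1/(-468) = -1/468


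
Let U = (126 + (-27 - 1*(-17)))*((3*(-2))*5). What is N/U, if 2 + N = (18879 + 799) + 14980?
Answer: -1444/145 ≈ -9.9586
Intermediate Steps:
N = 34656 (N = -2 + ((18879 + 799) + 14980) = -2 + (19678 + 14980) = -2 + 34658 = 34656)
U = -3480 (U = (126 + (-27 + 17))*(-6*5) = (126 - 10)*(-30) = 116*(-30) = -3480)
N/U = 34656/(-3480) = 34656*(-1/3480) = -1444/145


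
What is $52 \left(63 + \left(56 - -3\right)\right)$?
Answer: $6344$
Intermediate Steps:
$52 \left(63 + \left(56 - -3\right)\right) = 52 \left(63 + \left(56 + 3\right)\right) = 52 \left(63 + 59\right) = 52 \cdot 122 = 6344$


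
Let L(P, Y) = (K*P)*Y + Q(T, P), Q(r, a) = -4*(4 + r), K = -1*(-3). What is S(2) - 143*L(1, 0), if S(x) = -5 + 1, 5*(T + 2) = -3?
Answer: 3984/5 ≈ 796.80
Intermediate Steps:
T = -13/5 (T = -2 + (⅕)*(-3) = -2 - ⅗ = -13/5 ≈ -2.6000)
K = 3
Q(r, a) = -16 - 4*r
S(x) = -4
L(P, Y) = -28/5 + 3*P*Y (L(P, Y) = (3*P)*Y + (-16 - 4*(-13/5)) = 3*P*Y + (-16 + 52/5) = 3*P*Y - 28/5 = -28/5 + 3*P*Y)
S(2) - 143*L(1, 0) = -4 - 143*(-28/5 + 3*1*0) = -4 - 143*(-28/5 + 0) = -4 - 143*(-28/5) = -4 + 4004/5 = 3984/5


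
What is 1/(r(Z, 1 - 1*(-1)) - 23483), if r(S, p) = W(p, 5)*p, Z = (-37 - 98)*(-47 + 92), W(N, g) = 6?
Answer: -1/23471 ≈ -4.2606e-5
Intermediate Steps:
Z = -6075 (Z = -135*45 = -6075)
r(S, p) = 6*p
1/(r(Z, 1 - 1*(-1)) - 23483) = 1/(6*(1 - 1*(-1)) - 23483) = 1/(6*(1 + 1) - 23483) = 1/(6*2 - 23483) = 1/(12 - 23483) = 1/(-23471) = -1/23471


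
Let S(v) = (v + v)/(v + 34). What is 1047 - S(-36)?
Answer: 1011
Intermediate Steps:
S(v) = 2*v/(34 + v) (S(v) = (2*v)/(34 + v) = 2*v/(34 + v))
1047 - S(-36) = 1047 - 2*(-36)/(34 - 36) = 1047 - 2*(-36)/(-2) = 1047 - 2*(-36)*(-1)/2 = 1047 - 1*36 = 1047 - 36 = 1011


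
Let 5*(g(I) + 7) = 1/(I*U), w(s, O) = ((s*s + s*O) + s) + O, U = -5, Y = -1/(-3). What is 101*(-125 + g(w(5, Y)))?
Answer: -10665701/800 ≈ -13332.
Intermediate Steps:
Y = ⅓ (Y = -1*(-⅓) = ⅓ ≈ 0.33333)
w(s, O) = O + s + s² + O*s (w(s, O) = ((s² + O*s) + s) + O = (s + s² + O*s) + O = O + s + s² + O*s)
g(I) = -7 - 1/(25*I) (g(I) = -7 + (1/(I*(-5)))/5 = -7 + (-⅕/I)/5 = -7 + (-1/(5*I))/5 = -7 - 1/(25*I))
101*(-125 + g(w(5, Y))) = 101*(-125 + (-7 - 1/(25*(⅓ + 5 + 5² + (⅓)*5)))) = 101*(-125 + (-7 - 1/(25*(⅓ + 5 + 25 + 5/3)))) = 101*(-125 + (-7 - 1/25/32)) = 101*(-125 + (-7 - 1/25*1/32)) = 101*(-125 + (-7 - 1/800)) = 101*(-125 - 5601/800) = 101*(-105601/800) = -10665701/800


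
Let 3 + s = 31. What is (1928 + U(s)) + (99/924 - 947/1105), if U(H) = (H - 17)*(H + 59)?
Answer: 89238699/30940 ≈ 2884.3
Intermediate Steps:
s = 28 (s = -3 + 31 = 28)
U(H) = (-17 + H)*(59 + H)
(1928 + U(s)) + (99/924 - 947/1105) = (1928 + (-1003 + 28² + 42*28)) + (99/924 - 947/1105) = (1928 + (-1003 + 784 + 1176)) + (99*(1/924) - 947*1/1105) = (1928 + 957) + (3/28 - 947/1105) = 2885 - 23201/30940 = 89238699/30940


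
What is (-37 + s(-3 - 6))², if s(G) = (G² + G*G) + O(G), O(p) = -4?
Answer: 14641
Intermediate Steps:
s(G) = -4 + 2*G² (s(G) = (G² + G*G) - 4 = (G² + G²) - 4 = 2*G² - 4 = -4 + 2*G²)
(-37 + s(-3 - 6))² = (-37 + (-4 + 2*(-3 - 6)²))² = (-37 + (-4 + 2*(-9)²))² = (-37 + (-4 + 2*81))² = (-37 + (-4 + 162))² = (-37 + 158)² = 121² = 14641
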